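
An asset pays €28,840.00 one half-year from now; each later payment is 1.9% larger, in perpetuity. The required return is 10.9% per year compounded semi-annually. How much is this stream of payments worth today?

€812,394.37

Periodic rate r = 0.109/2 per half-year.
Growing perpetuity (Gordon): PV = PMT₁ / (r − g) = 28,840 / (r − 0.019) = €812,394.37.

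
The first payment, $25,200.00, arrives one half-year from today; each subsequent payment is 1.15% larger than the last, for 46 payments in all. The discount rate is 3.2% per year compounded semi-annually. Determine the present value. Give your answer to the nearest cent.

$1,034,290.57

Periodic rate r = 0.032/2 per half-year; n is counted in half-years.
Growing ordinary annuity: PV = PMT₁ × [1 − ((1+g)/(1+r))^n] / (r − g) = 25,200 × [1 − ((1+0.0115)/(1+r))^46] / (r − 0.0115) = $1,034,290.57.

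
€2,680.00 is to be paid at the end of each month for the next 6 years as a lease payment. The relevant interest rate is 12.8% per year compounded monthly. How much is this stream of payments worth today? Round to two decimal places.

This is an ordinary annuity: 72 payments of €2,680.00 at the end of each month.
Periodic rate r = 0.128/12 per month; n is counted in months.
PV = PMT × [(1 − (1+r)^−n)/r] = 2,680 × [1 − (1+r)^−72] / r = €134,210.02

€134,210.02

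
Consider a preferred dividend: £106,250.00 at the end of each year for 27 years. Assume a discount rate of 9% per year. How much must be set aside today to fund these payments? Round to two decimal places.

£1,065,324.12

This is an ordinary annuity: 27 payments of £106,250.00 at the end of each year.
Periodic rate r = 0.09 per year.
PV = PMT × [(1 − (1+r)^−n)/r] = 106,250 × [1 − (1+r)^−27] / r = £1,065,324.12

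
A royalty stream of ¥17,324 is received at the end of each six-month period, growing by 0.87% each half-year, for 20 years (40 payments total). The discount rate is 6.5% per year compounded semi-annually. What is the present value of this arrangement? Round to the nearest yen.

¥441,515

Periodic rate r = 0.065/2 per half-year; n is counted in half-years.
Growing ordinary annuity: PV = PMT₁ × [1 − ((1+g)/(1+r))^n] / (r − g) = 17,324 × [1 − ((1+0.0087)/(1+r))^40] / (r − 0.0087) = ¥441,515.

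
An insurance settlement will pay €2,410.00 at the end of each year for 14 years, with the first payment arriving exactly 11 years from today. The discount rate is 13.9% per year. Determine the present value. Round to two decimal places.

Ordinary annuity of 14 payments, first payment at period 11.
Periodic rate r = 0.139 per year.
The ordinary-annuity PV formula values the stream one period before the first payment (period 10); discount that back 10 periods:
PV₀ = 2,410 × [1 − (1+r)^−14] / r × (1+r)^−10 = €3,955.24

€3,955.24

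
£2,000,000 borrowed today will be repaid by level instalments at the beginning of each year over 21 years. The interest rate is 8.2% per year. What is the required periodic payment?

Level annuity due; solve PV = PMT × [(1 − (1+r)^−n)/r] × (1+r) for PMT.
Periodic rate r = 0.082 per year.
With n = 21: PMT = 2,000,000 / ([(1 − (1+r)^−n)/r] × (1+r)) = £187,375.98

£187,375.98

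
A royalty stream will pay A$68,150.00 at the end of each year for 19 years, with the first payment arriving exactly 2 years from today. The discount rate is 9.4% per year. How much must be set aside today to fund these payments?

Ordinary annuity of 19 payments, first payment at period 2.
Periodic rate r = 0.094 per year.
The ordinary-annuity PV formula values the stream one period before the first payment (period 1); discount that back 1 periods:
PV₀ = 68,150 × [1 − (1+r)^−19] / r × (1+r)^−1 = A$542,481.56

A$542,481.56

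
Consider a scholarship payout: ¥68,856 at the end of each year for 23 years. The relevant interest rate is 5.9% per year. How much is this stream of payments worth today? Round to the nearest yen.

¥854,815

This is an ordinary annuity: 23 payments of ¥68,856 at the end of each year.
Periodic rate r = 0.059 per year.
PV = PMT × [(1 − (1+r)^−n)/r] = 68,856 × [1 − (1+r)^−23] / r = ¥854,815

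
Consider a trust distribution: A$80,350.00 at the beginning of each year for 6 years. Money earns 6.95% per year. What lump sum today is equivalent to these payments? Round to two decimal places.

This is an annuity due: 6 payments of A$80,350.00 at the beginning of each year.
Periodic rate r = 0.0695 per year.
PV = PMT × [(1 − (1+r)^−n)/r] × (1+r) = 80,350 × [1 − (1+r)^−6] / r × (1+r) = A$410,242.39

A$410,242.39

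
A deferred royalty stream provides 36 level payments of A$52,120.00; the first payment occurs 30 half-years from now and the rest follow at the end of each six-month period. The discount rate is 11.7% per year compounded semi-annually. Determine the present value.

Ordinary annuity of 36 payments, first payment at period 30.
Periodic rate r = 0.117/2 per half-year; n is counted in half-years.
The ordinary-annuity PV formula values the stream one period before the first payment (period 29); discount that back 29 periods:
PV₀ = 52,120 × [1 − (1+r)^−36] / r × (1+r)^−29 = A$149,194.14

A$149,194.14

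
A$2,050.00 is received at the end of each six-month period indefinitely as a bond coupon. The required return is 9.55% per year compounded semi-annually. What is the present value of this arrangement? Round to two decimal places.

Periodic rate r = 0.0955/2 per half-year.
Level perpetuity: PV = PMT / r = 2,050 / (0.0955/2) = A$42,931.94.

A$42,931.94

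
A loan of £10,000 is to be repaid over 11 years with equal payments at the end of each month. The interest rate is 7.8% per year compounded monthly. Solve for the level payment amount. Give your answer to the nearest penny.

£113.08

Level ordinary annuity; solve PV = PMT × [(1 − (1+r)^−n)/r] for PMT.
Periodic rate r = 0.078/12 per month; n is counted in months.
With n = 132: PMT = 10,000 / ([(1 − (1+r)^−n)/r]) = £113.08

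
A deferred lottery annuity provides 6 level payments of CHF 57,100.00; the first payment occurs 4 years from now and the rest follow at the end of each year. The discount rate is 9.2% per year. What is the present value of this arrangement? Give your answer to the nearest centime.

Ordinary annuity of 6 payments, first payment at period 4.
Periodic rate r = 0.092 per year.
The ordinary-annuity PV formula values the stream one period before the first payment (period 3); discount that back 3 periods:
PV₀ = 57,100 × [1 − (1+r)^−6] / r × (1+r)^−3 = CHF 195,539.45

CHF 195,539.45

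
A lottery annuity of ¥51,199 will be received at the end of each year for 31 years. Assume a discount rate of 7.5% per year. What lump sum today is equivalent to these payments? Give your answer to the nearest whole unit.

This is an ordinary annuity: 31 payments of ¥51,199 at the end of each year.
Periodic rate r = 0.075 per year.
PV = PMT × [(1 − (1+r)^−n)/r] = 51,199 × [1 − (1+r)^−31] / r = ¥610,120

¥610,120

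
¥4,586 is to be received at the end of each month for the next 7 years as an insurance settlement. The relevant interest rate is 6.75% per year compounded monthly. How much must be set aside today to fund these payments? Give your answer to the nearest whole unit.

This is an ordinary annuity: 84 payments of ¥4,586 at the end of each month.
Periodic rate r = 0.0675/12 per month; n is counted in months.
PV = PMT × [(1 − (1+r)^−n)/r] = 4,586 × [1 − (1+r)^−84] / r = ¥306,330

¥306,330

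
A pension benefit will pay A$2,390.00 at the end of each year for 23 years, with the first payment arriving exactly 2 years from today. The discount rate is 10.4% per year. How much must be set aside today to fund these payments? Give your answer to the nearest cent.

A$18,677.43

Ordinary annuity of 23 payments, first payment at period 2.
Periodic rate r = 0.104 per year.
The ordinary-annuity PV formula values the stream one period before the first payment (period 1); discount that back 1 periods:
PV₀ = 2,390 × [1 − (1+r)^−23] / r × (1+r)^−1 = A$18,677.43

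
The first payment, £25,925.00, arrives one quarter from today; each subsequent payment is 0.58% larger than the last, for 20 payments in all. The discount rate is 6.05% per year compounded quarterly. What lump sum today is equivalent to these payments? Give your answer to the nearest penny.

£468,564.08

Periodic rate r = 0.0605/4 per quarter; n is counted in quarters.
Growing ordinary annuity: PV = PMT₁ × [1 − ((1+g)/(1+r))^n] / (r − g) = 25,925 × [1 − ((1+0.0058)/(1+r))^20] / (r − 0.0058) = £468,564.08.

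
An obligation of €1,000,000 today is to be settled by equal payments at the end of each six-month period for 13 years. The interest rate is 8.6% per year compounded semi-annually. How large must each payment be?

€64,628.92

Level ordinary annuity; solve PV = PMT × [(1 − (1+r)^−n)/r] for PMT.
Periodic rate r = 0.086/2 per half-year; n is counted in half-years.
With n = 26: PMT = 1,000,000 / ([(1 − (1+r)^−n)/r]) = €64,628.92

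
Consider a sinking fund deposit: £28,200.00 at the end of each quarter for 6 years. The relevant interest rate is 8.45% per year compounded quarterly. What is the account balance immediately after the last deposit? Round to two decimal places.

This is an ordinary annuity: 24 deposits of £28,200.00 at the end of each quarter.
Periodic rate r = 0.0845/4 per quarter; n is counted in quarters.
FV = PMT × [((1+r)^n − 1)/r] = 28,200 × [(1+r)^24 − 1] / r = £869,772.04

£869,772.04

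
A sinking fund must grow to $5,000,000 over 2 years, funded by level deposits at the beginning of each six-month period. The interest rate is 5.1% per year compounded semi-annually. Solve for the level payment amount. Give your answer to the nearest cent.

Level annuity due; solve FV = PMT × [((1+r)^n − 1)/r] × (1+r) for PMT.
Periodic rate r = 0.051/2 per half-year; n is counted in half-years.
With n = 4: PMT = 5,000,000 / ([((1+r)^n − 1)/r] × (1+r)) = $1,173,272.16

$1,173,272.16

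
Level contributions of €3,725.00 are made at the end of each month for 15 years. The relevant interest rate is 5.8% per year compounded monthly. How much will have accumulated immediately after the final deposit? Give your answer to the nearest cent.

€1,065,026.61

This is an ordinary annuity: 180 deposits of €3,725.00 at the end of each month.
Periodic rate r = 0.058/12 per month; n is counted in months.
FV = PMT × [((1+r)^n − 1)/r] = 3,725 × [(1+r)^180 − 1] / r = €1,065,026.61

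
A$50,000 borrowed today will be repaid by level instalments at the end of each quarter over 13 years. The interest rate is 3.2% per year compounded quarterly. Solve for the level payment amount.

A$1,179.15

Level ordinary annuity; solve PV = PMT × [(1 − (1+r)^−n)/r] for PMT.
Periodic rate r = 0.032/4 per quarter; n is counted in quarters.
With n = 52: PMT = 50,000 / ([(1 − (1+r)^−n)/r]) = A$1,179.15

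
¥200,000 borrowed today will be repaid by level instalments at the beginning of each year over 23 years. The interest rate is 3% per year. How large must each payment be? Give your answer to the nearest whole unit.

¥11,809

Level annuity due; solve PV = PMT × [(1 − (1+r)^−n)/r] × (1+r) for PMT.
Periodic rate r = 0.03 per year.
With n = 23: PMT = 200,000 / ([(1 − (1+r)^−n)/r] × (1+r)) = ¥11,809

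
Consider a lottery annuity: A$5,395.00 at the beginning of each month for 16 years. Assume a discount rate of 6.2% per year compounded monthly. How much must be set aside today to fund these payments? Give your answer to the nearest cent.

A$659,369.84

This is an annuity due: 192 payments of A$5,395.00 at the beginning of each month.
Periodic rate r = 0.062/12 per month; n is counted in months.
PV = PMT × [(1 − (1+r)^−n)/r] × (1+r) = 5,395 × [1 − (1+r)^−192] / r × (1+r) = A$659,369.84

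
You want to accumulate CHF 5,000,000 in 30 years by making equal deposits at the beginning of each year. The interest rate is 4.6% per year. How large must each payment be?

Level annuity due; solve FV = PMT × [((1+r)^n − 1)/r] × (1+r) for PMT.
Periodic rate r = 0.046 per year.
With n = 30: PMT = 5,000,000 / ([((1+r)^n − 1)/r] × (1+r)) = CHF 77,035.30

CHF 77,035.30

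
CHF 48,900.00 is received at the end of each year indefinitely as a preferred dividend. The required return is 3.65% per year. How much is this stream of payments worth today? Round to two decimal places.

Periodic rate r = 0.0365 per year.
Level perpetuity: PV = PMT / r = 48,900 / (0.0365) = CHF 1,339,726.03.

CHF 1,339,726.03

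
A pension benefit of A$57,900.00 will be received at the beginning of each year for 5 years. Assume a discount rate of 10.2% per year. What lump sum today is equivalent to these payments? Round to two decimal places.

This is an annuity due: 5 payments of A$57,900.00 at the beginning of each year.
Periodic rate r = 0.102 per year.
PV = PMT × [(1 − (1+r)^−n)/r] × (1+r) = 57,900 × [1 − (1+r)^−5] / r × (1+r) = A$240,643.42

A$240,643.42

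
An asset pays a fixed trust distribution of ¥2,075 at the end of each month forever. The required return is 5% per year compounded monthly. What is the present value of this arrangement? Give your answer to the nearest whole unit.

¥498,000

Periodic rate r = 0.05/12 per month.
Level perpetuity: PV = PMT / r = 2,075 / (0.05/12) = ¥498,000.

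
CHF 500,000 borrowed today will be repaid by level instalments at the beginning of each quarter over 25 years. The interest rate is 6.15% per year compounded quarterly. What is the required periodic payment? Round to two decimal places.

Level annuity due; solve PV = PMT × [(1 − (1+r)^−n)/r] × (1+r) for PMT.
Periodic rate r = 0.0615/4 per quarter; n is counted in quarters.
With n = 100: PMT = 500,000 / ([(1 − (1+r)^−n)/r] × (1+r)) = CHF 9,674.86

CHF 9,674.86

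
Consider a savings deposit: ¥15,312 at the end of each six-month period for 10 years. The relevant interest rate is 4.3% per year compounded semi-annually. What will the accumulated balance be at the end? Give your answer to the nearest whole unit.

¥377,649

This is an ordinary annuity: 20 deposits of ¥15,312 at the end of each six-month period.
Periodic rate r = 0.043/2 per half-year; n is counted in half-years.
FV = PMT × [((1+r)^n − 1)/r] = 15,312 × [(1+r)^20 − 1] / r = ¥377,649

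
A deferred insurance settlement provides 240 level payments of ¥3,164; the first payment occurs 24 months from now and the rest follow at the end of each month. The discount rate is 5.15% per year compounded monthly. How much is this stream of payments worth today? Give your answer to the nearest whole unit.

¥429,050

Ordinary annuity of 240 payments, first payment at period 24.
Periodic rate r = 0.0515/12 per month; n is counted in months.
The ordinary-annuity PV formula values the stream one period before the first payment (period 23); discount that back 23 periods:
PV₀ = 3,164 × [1 − (1+r)^−240] / r × (1+r)^−23 = ¥429,050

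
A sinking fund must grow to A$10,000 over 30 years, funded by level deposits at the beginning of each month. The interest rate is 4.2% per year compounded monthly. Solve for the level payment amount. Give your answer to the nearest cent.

A$13.85

Level annuity due; solve FV = PMT × [((1+r)^n − 1)/r] × (1+r) for PMT.
Periodic rate r = 0.042/12 per month; n is counted in months.
With n = 360: PMT = 10,000 / ([((1+r)^n − 1)/r] × (1+r)) = A$13.85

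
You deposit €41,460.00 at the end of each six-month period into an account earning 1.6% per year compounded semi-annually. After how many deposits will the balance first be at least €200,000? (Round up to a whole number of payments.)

5 payments

Periodic rate r = 0.016/2 per half-year; n is counted in half-years.
Ordinary annuity FV: 200,000 = 41,460 × [((1+r)^n − 1)/r].
(1+r)^n = 1 + 200,000 × r / 41,460, so n = ln(1 + 200,000·r/41,460) / ln(1+r) = 4.75.
Round up to a whole number of payments: n = 5.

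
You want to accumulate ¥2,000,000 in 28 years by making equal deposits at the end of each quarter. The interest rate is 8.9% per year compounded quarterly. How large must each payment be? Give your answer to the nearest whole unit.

¥4,136

Level ordinary annuity; solve FV = PMT × [((1+r)^n − 1)/r] for PMT.
Periodic rate r = 0.089/4 per quarter; n is counted in quarters.
With n = 112: PMT = 2,000,000 / ([((1+r)^n − 1)/r]) = ¥4,136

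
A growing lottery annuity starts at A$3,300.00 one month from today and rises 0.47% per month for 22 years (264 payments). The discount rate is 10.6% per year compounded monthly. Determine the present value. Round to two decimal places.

Periodic rate r = 0.106/12 per month; n is counted in months.
Growing ordinary annuity: PV = PMT₁ × [1 − ((1+g)/(1+r))^n] / (r − g) = 3,300 × [1 − ((1+0.0047)/(1+r))^264] / (r − 0.0047) = A$528,304.94.

A$528,304.94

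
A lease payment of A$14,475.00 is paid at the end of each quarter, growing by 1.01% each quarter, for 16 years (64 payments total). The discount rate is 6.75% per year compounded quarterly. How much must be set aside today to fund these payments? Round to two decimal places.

Periodic rate r = 0.0675/4 per quarter; n is counted in quarters.
Growing ordinary annuity: PV = PMT₁ × [1 − ((1+g)/(1+r))^n] / (r − g) = 14,475 × [1 − ((1+0.0101)/(1+r))^64] / (r − 0.0101) = A$743,680.80.

A$743,680.80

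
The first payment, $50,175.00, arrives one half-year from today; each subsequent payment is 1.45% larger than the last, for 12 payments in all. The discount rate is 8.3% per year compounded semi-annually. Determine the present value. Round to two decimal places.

Periodic rate r = 0.083/2 per half-year; n is counted in half-years.
Growing ordinary annuity: PV = PMT₁ × [1 − ((1+g)/(1+r))^n] / (r − g) = 50,175 × [1 − ((1+0.0145)/(1+r))^12] / (r − 0.0145) = $502,404.36.

$502,404.36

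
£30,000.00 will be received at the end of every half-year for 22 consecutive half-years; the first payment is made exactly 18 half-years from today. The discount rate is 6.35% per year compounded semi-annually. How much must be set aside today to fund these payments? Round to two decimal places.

£276,170.11

Ordinary annuity of 22 payments, first payment at period 18.
Periodic rate r = 0.0635/2 per half-year; n is counted in half-years.
The ordinary-annuity PV formula values the stream one period before the first payment (period 17); discount that back 17 periods:
PV₀ = 30,000 × [1 − (1+r)^−22] / r × (1+r)^−17 = £276,170.11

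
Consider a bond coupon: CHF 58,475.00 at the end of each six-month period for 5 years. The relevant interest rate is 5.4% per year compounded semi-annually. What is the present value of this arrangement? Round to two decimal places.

CHF 506,528.17

This is an ordinary annuity: 10 payments of CHF 58,475.00 at the end of each six-month period.
Periodic rate r = 0.054/2 per half-year; n is counted in half-years.
PV = PMT × [(1 − (1+r)^−n)/r] = 58,475 × [1 − (1+r)^−10] / r = CHF 506,528.17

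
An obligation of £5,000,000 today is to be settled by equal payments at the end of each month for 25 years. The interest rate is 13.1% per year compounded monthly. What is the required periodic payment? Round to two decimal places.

Level ordinary annuity; solve PV = PMT × [(1 − (1+r)^−n)/r] for PMT.
Periodic rate r = 0.131/12 per month; n is counted in months.
With n = 300: PMT = 5,000,000 / ([(1 − (1+r)^−n)/r]) = £56,768.58

£56,768.58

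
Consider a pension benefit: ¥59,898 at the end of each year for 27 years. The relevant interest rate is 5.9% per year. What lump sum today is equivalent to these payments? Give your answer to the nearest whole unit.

This is an ordinary annuity: 27 payments of ¥59,898 at the end of each year.
Periodic rate r = 0.059 per year.
PV = PMT × [(1 − (1+r)^−n)/r] = 59,898 × [1 − (1+r)^−27] / r = ¥799,262

¥799,262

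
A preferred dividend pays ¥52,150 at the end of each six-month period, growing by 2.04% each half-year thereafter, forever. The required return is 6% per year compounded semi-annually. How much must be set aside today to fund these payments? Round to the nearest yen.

Periodic rate r = 0.06/2 per half-year.
Growing perpetuity (Gordon): PV = PMT₁ / (r − g) = 52,150 / (r − 0.0204) = ¥5,432,292.

¥5,432,292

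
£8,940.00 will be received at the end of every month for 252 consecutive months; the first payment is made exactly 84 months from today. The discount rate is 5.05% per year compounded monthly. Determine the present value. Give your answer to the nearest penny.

Ordinary annuity of 252 payments, first payment at period 84.
Periodic rate r = 0.0505/12 per month; n is counted in months.
The ordinary-annuity PV formula values the stream one period before the first payment (period 83); discount that back 83 periods:
PV₀ = 8,940 × [1 − (1+r)^−252] / r × (1+r)^−83 = £978,875.55

£978,875.55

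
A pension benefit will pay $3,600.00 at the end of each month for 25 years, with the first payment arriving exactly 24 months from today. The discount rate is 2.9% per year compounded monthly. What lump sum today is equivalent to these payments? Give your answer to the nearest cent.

$726,097.13

Ordinary annuity of 300 payments, first payment at period 24.
Periodic rate r = 0.029/12 per month; n is counted in months.
The ordinary-annuity PV formula values the stream one period before the first payment (period 23); discount that back 23 periods:
PV₀ = 3,600 × [1 − (1+r)^−300] / r × (1+r)^−23 = $726,097.13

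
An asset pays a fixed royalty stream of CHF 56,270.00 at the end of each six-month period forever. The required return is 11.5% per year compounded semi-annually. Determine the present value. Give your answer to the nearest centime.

Periodic rate r = 0.115/2 per half-year.
Level perpetuity: PV = PMT / r = 56,270 / (0.115/2) = CHF 978,608.70.

CHF 978,608.70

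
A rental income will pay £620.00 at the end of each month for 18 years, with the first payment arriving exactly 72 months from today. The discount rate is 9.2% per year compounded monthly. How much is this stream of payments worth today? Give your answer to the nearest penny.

£37,987.23

Ordinary annuity of 216 payments, first payment at period 72.
Periodic rate r = 0.092/12 per month; n is counted in months.
The ordinary-annuity PV formula values the stream one period before the first payment (period 71); discount that back 71 periods:
PV₀ = 620 × [1 − (1+r)^−216] / r × (1+r)^−71 = £37,987.23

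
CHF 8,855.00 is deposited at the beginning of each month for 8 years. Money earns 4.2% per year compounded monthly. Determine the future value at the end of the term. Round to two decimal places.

This is an annuity due: 96 deposits of CHF 8,855.00 at the beginning of each month.
Periodic rate r = 0.042/12 per month; n is counted in months.
FV = PMT × [((1+r)^n − 1)/r] × (1+r) = 8,855 × [(1+r)^96 − 1] / r × (1+r) = CHF 1,011,780.35

CHF 1,011,780.35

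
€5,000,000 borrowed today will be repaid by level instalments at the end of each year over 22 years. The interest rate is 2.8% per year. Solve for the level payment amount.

Level ordinary annuity; solve PV = PMT × [(1 − (1+r)^−n)/r] for PMT.
Periodic rate r = 0.028 per year.
With n = 22: PMT = 5,000,000 / ([(1 − (1+r)^−n)/r]) = €307,484.57

€307,484.57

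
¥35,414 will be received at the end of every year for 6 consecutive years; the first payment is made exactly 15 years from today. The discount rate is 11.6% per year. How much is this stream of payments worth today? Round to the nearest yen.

¥31,681

Ordinary annuity of 6 payments, first payment at period 15.
Periodic rate r = 0.116 per year.
The ordinary-annuity PV formula values the stream one period before the first payment (period 14); discount that back 14 periods:
PV₀ = 35,414 × [1 − (1+r)^−6] / r × (1+r)^−14 = ¥31,681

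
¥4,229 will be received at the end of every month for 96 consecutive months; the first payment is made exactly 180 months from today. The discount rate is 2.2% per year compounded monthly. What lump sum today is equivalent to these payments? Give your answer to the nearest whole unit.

¥267,977

Ordinary annuity of 96 payments, first payment at period 180.
Periodic rate r = 0.022/12 per month; n is counted in months.
The ordinary-annuity PV formula values the stream one period before the first payment (period 179); discount that back 179 periods:
PV₀ = 4,229 × [1 − (1+r)^−96] / r × (1+r)^−179 = ¥267,977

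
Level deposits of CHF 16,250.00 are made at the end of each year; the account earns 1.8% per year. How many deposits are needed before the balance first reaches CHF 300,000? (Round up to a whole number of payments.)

17 payments

Periodic rate r = 0.018 per year.
Ordinary annuity FV: 300,000 = 16,250 × [((1+r)^n − 1)/r].
(1+r)^n = 1 + 300,000 × r / 16,250, so n = ln(1 + 300,000·r/16,250) / ln(1+r) = 16.08.
Round up to a whole number of payments: n = 17.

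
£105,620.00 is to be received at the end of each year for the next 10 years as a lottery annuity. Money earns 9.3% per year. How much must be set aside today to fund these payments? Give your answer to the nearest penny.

£668,973.35

This is an ordinary annuity: 10 payments of £105,620.00 at the end of each year.
Periodic rate r = 0.093 per year.
PV = PMT × [(1 − (1+r)^−n)/r] = 105,620 × [1 − (1+r)^−10] / r = £668,973.35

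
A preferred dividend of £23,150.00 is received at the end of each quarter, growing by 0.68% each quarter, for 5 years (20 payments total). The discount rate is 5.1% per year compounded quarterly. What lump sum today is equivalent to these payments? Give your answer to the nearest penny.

Periodic rate r = 0.051/4 per quarter; n is counted in quarters.
Growing ordinary annuity: PV = PMT₁ × [1 − ((1+g)/(1+r))^n] / (r − g) = 23,150 × [1 − ((1+0.0068)/(1+r))^20] / (r − 0.0068) = £432,532.23.

£432,532.23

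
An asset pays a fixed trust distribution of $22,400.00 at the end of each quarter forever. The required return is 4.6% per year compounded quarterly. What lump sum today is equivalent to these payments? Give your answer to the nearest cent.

$1,947,826.09

Periodic rate r = 0.046/4 per quarter.
Level perpetuity: PV = PMT / r = 22,400 / (0.046/4) = $1,947,826.09.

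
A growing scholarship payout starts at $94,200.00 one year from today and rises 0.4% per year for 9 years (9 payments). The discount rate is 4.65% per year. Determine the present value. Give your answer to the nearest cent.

$690,267.62

Periodic rate r = 0.0465 per year.
Growing ordinary annuity: PV = PMT₁ × [1 − ((1+g)/(1+r))^n] / (r − g) = 94,200 × [1 − ((1+0.004)/(1+r))^9] / (r − 0.004) = $690,267.62.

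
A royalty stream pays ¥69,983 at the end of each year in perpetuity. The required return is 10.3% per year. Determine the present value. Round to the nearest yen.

Periodic rate r = 0.103 per year.
Level perpetuity: PV = PMT / r = 69,983 / (0.103) = ¥679,447.

¥679,447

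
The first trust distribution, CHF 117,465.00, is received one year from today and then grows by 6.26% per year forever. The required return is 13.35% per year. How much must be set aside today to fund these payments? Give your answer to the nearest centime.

CHF 1,656,770.10

Periodic rate r = 0.1335 per year.
Growing perpetuity (Gordon): PV = PMT₁ / (r − g) = 117,465 / (r − 0.0626) = CHF 1,656,770.10.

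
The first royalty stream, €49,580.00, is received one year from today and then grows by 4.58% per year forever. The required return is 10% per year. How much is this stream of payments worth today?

Periodic rate r = 0.1 per year.
Growing perpetuity (Gordon): PV = PMT₁ / (r − g) = 49,580 / (r − 0.0458) = €914,760.15.

€914,760.15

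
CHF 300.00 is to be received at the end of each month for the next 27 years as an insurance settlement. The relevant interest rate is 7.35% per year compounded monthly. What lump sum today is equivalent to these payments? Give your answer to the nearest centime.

CHF 42,206.51

This is an ordinary annuity: 324 payments of CHF 300.00 at the end of each month.
Periodic rate r = 0.0735/12 per month; n is counted in months.
PV = PMT × [(1 − (1+r)^−n)/r] = 300 × [1 − (1+r)^−324] / r = CHF 42,206.51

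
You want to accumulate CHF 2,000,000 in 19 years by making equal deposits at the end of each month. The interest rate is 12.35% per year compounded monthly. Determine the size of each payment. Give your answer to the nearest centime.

Level ordinary annuity; solve FV = PMT × [((1+r)^n − 1)/r] for PMT.
Periodic rate r = 0.1235/12 per month; n is counted in months.
With n = 228: PMT = 2,000,000 / ([((1+r)^n − 1)/r]) = CHF 2,207.48

CHF 2,207.48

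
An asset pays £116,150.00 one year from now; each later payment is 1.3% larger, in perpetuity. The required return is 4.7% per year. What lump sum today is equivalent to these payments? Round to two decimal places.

£3,416,176.47

Periodic rate r = 0.047 per year.
Growing perpetuity (Gordon): PV = PMT₁ / (r − g) = 116,150 / (r − 0.013) = £3,416,176.47.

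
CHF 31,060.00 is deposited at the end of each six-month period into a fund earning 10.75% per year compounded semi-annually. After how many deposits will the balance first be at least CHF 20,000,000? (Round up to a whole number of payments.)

Periodic rate r = 0.1075/2 per half-year; n is counted in half-years.
Ordinary annuity FV: 20,000,000 = 31,060 × [((1+r)^n − 1)/r].
(1+r)^n = 1 + 20,000,000 × r / 31,060, so n = ln(1 + 20,000,000·r/31,060) / ln(1+r) = 68.24.
Round up to a whole number of payments: n = 69.

69 payments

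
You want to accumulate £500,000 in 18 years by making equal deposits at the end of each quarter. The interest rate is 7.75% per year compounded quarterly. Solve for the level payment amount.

Level ordinary annuity; solve FV = PMT × [((1+r)^n − 1)/r] for PMT.
Periodic rate r = 0.0775/4 per quarter; n is counted in quarters.
With n = 72: PMT = 500,000 / ([((1+r)^n − 1)/r]) = £3,249.21

£3,249.21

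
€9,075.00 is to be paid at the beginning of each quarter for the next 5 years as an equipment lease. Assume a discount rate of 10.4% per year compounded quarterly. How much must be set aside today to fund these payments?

€143,788.17

This is an annuity due: 20 payments of €9,075.00 at the beginning of each quarter.
Periodic rate r = 0.104/4 per quarter; n is counted in quarters.
PV = PMT × [(1 − (1+r)^−n)/r] × (1+r) = 9,075 × [1 − (1+r)^−20] / r × (1+r) = €143,788.17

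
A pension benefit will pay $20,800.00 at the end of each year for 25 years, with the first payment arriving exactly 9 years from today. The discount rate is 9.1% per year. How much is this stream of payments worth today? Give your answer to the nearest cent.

$100,967.43

Ordinary annuity of 25 payments, first payment at period 9.
Periodic rate r = 0.091 per year.
The ordinary-annuity PV formula values the stream one period before the first payment (period 8); discount that back 8 periods:
PV₀ = 20,800 × [1 − (1+r)^−25] / r × (1+r)^−8 = $100,967.43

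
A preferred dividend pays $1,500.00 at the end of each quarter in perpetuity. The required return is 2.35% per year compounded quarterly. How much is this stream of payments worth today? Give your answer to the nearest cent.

$255,319.15

Periodic rate r = 0.0235/4 per quarter.
Level perpetuity: PV = PMT / r = 1,500 / (0.0235/4) = $255,319.15.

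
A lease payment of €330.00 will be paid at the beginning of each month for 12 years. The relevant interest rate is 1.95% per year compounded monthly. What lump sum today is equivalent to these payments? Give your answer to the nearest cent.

This is an annuity due: 144 payments of €330.00 at the beginning of each month.
Periodic rate r = 0.0195/12 per month; n is counted in months.
PV = PMT × [(1 − (1+r)^−n)/r] × (1+r) = 330 × [1 − (1+r)^−144] / r × (1+r) = €42,407.88

€42,407.88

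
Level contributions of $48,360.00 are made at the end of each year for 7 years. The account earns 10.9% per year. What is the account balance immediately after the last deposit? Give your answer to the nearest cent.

This is an ordinary annuity: 7 deposits of $48,360.00 at the end of each year.
Periodic rate r = 0.109 per year.
FV = PMT × [((1+r)^n − 1)/r] = 48,360 × [(1+r)^7 − 1] / r = $471,666.43

$471,666.43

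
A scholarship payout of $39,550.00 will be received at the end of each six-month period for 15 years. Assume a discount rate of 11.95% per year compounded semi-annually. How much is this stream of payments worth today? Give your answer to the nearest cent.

$545,858.47

This is an ordinary annuity: 30 payments of $39,550.00 at the end of each six-month period.
Periodic rate r = 0.1195/2 per half-year; n is counted in half-years.
PV = PMT × [(1 − (1+r)^−n)/r] = 39,550 × [1 − (1+r)^−30] / r = $545,858.47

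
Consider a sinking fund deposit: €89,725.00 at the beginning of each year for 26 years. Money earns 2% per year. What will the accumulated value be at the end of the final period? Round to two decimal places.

This is an annuity due: 26 deposits of €89,725.00 at the beginning of each year.
Periodic rate r = 0.02 per year.
FV = PMT × [((1+r)^n − 1)/r] × (1+r) = 89,725 × [(1+r)^26 − 1] / r × (1+r) = €3,081,544.46

€3,081,544.46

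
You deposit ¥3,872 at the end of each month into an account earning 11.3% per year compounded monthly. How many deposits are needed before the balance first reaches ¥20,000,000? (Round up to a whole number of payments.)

Periodic rate r = 0.113/12 per month; n is counted in months.
Ordinary annuity FV: 20,000,000 = 3,872 × [((1+r)^n − 1)/r].
(1+r)^n = 1 + 20,000,000 × r / 3,872, so n = ln(1 + 20,000,000·r/3,872) / ln(1+r) = 416.62.
Round up to a whole number of payments: n = 417.

417 payments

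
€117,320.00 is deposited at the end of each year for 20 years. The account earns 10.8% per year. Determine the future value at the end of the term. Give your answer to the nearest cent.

€7,361,501.43

This is an ordinary annuity: 20 deposits of €117,320.00 at the end of each year.
Periodic rate r = 0.108 per year.
FV = PMT × [((1+r)^n − 1)/r] = 117,320 × [(1+r)^20 − 1] / r = €7,361,501.43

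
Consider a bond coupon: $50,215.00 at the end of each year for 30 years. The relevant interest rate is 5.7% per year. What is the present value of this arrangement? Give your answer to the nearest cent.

This is an ordinary annuity: 30 payments of $50,215.00 at the end of each year.
Periodic rate r = 0.057 per year.
PV = PMT × [(1 − (1+r)^−n)/r] = 50,215 × [1 − (1+r)^−30] / r = $713,967.79

$713,967.79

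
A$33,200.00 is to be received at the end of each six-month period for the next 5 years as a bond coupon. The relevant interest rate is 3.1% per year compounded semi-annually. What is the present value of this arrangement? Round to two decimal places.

This is an ordinary annuity: 10 payments of A$33,200.00 at the end of each six-month period.
Periodic rate r = 0.031/2 per half-year; n is counted in half-years.
PV = PMT × [(1 − (1+r)^−n)/r] = 33,200 × [1 − (1+r)^−10] / r = A$305,367.08

A$305,367.08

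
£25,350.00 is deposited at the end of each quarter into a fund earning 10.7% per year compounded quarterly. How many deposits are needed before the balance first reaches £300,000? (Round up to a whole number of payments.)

Periodic rate r = 0.107/4 per quarter; n is counted in quarters.
Ordinary annuity FV: 300,000 = 25,350 × [((1+r)^n − 1)/r].
(1+r)^n = 1 + 300,000 × r / 25,350, so n = ln(1 + 300,000·r/25,350) / ln(1+r) = 10.42.
Round up to a whole number of payments: n = 11.

11 payments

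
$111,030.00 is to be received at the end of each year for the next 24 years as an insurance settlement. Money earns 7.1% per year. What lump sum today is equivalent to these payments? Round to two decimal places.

$1,262,339.35

This is an ordinary annuity: 24 payments of $111,030.00 at the end of each year.
Periodic rate r = 0.071 per year.
PV = PMT × [(1 − (1+r)^−n)/r] = 111,030 × [1 − (1+r)^−24] / r = $1,262,339.35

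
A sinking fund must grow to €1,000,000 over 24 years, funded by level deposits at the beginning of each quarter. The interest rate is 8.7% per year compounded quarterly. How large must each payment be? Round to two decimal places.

Level annuity due; solve FV = PMT × [((1+r)^n − 1)/r] × (1+r) for PMT.
Periodic rate r = 0.087/4 per quarter; n is counted in quarters.
With n = 96: PMT = 1,000,000 / ([((1+r)^n − 1)/r] × (1+r)) = €3,089.48

€3,089.48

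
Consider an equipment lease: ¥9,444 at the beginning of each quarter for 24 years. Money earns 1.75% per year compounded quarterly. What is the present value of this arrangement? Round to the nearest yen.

¥742,242

This is an annuity due: 96 payments of ¥9,444 at the beginning of each quarter.
Periodic rate r = 0.0175/4 per quarter; n is counted in quarters.
PV = PMT × [(1 − (1+r)^−n)/r] × (1+r) = 9,444 × [1 − (1+r)^−96] / r × (1+r) = ¥742,242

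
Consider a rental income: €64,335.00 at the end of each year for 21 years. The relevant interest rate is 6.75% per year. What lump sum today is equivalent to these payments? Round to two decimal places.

€711,332.45

This is an ordinary annuity: 21 payments of €64,335.00 at the end of each year.
Periodic rate r = 0.0675 per year.
PV = PMT × [(1 − (1+r)^−n)/r] = 64,335 × [1 − (1+r)^−21] / r = €711,332.45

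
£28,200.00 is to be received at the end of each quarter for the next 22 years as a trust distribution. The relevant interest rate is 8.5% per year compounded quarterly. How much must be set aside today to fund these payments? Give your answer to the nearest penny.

This is an ordinary annuity: 88 payments of £28,200.00 at the end of each quarter.
Periodic rate r = 0.085/4 per quarter; n is counted in quarters.
PV = PMT × [(1 − (1+r)^−n)/r] = 28,200 × [1 − (1+r)^−88] / r = £1,118,481.04

£1,118,481.04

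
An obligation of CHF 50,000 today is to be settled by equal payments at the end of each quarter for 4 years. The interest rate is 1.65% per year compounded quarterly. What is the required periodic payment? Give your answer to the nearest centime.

CHF 3,235.70

Level ordinary annuity; solve PV = PMT × [(1 − (1+r)^−n)/r] for PMT.
Periodic rate r = 0.0165/4 per quarter; n is counted in quarters.
With n = 16: PMT = 50,000 / ([(1 − (1+r)^−n)/r]) = CHF 3,235.70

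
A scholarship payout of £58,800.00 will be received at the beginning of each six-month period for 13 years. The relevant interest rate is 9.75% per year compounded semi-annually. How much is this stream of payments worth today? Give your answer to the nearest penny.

This is an annuity due: 26 payments of £58,800.00 at the beginning of each six-month period.
Periodic rate r = 0.0975/2 per half-year; n is counted in half-years.
PV = PMT × [(1 − (1+r)^−n)/r] × (1+r) = 58,800 × [1 − (1+r)^−26] / r × (1+r) = £898,006.83

£898,006.83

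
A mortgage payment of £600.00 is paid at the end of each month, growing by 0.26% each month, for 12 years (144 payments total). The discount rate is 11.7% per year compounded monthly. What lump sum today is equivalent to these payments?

£53,755.63

Periodic rate r = 0.117/12 per month; n is counted in months.
Growing ordinary annuity: PV = PMT₁ × [1 − ((1+g)/(1+r))^n] / (r − g) = 600 × [1 − ((1+0.0026)/(1+r))^144] / (r − 0.0026) = £53,755.63.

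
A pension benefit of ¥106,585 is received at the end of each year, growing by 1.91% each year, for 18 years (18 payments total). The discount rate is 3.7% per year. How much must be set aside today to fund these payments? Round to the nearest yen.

Periodic rate r = 0.037 per year.
Growing ordinary annuity: PV = PMT₁ × [1 − ((1+g)/(1+r))^n] / (r − g) = 106,585 × [1 − ((1+0.0191)/(1+r))^18] / (r − 0.0191) = ¥1,602,079.

¥1,602,079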